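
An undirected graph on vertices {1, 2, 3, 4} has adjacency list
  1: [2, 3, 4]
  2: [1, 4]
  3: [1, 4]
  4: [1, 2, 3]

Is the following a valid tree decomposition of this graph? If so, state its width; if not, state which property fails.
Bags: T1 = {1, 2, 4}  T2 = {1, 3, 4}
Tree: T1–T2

Checking the three conditions: (i) the bags cover all of {1, 2, 3, 4}; (ii) for each edge, some bag contains both endpoints; (iii) the bags containing any fixed vertex form a subtree. All hold, so the decomposition is valid with width 3 − 1 = 2.

Yes; width 2.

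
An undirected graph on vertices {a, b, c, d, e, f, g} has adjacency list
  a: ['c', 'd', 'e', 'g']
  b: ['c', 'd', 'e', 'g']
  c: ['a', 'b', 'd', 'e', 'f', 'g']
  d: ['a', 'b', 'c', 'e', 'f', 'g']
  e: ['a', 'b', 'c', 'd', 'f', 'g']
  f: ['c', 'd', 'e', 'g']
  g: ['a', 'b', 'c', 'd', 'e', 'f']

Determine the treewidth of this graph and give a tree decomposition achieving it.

The largest bag has 5 vertices, giving width 4; this decomposition certifies tw(G) ≤ 4. Conversely, {a, c, d, e, g} is a clique of size 5, and the vertices of any clique must share a bag in every tree decomposition; so some bag has ≥ 5 vertices and tw(G) ≥ 4. Combining the bounds, tw(G) = 4.

Treewidth 4.
Bags: B1 = {c, d, e, f, g}  B2 = {b, c, d, e, g}  B3 = {a, c, d, e, g}
Tree: B1–B2, B2–B3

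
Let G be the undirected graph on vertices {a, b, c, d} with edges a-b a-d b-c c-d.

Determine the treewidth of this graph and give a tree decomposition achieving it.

Treewidth 2.
One such decomposition:
Bags: B1 = {a, b, c}  B2 = {a, c, d}
Tree: B1–B2

The largest bag has 3 vertices, giving width 2; this decomposition certifies tw(G) ≤ 2. The edges a–b–c–d–a form a cycle, so G is not a tree and its treewidth is at least 2. Therefore the treewidth is 2.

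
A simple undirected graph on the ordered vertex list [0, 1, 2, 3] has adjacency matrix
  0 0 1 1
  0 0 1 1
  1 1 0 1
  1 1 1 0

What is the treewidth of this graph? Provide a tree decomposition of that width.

Treewidth 2.
One optimal decomposition is:
Bags: B1 = {1, 2, 3}  B2 = {0, 2, 3}
Tree: B1–B2

Every bag has size at most 3, so the width is 3 − 1 = 2 and tw(G) ≤ 2. For the lower bound, the 3 vertices {0, 2, 3} are pairwise adjacent, and any tree decomposition puts a clique entirely inside one bag — forcing width ≥ 2. Hence tw(G) = 2 exactly.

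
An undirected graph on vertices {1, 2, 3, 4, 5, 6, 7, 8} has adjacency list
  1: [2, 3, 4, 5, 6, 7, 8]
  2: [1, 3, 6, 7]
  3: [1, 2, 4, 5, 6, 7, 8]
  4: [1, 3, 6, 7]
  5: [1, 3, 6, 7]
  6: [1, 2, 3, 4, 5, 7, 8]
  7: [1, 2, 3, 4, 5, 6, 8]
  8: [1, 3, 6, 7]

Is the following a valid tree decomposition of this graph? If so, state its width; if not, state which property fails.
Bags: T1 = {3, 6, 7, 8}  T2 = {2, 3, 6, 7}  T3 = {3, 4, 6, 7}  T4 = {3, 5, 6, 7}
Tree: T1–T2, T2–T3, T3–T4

No — vertex 1 appears in no bag.

A tree decomposition must satisfy three properties: every vertex lies in some bag; for every edge, both endpoints lie together in some bag; and for every vertex, the bags containing it form a connected subtree. Here vertex 1 appears in no bag, so the decomposition is invalid.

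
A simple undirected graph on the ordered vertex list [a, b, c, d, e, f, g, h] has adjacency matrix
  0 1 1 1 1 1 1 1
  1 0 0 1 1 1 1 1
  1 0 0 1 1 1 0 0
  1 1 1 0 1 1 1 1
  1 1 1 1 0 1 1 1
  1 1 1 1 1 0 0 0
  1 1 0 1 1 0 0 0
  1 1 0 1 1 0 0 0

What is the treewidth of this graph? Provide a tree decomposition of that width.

The largest bag has 5 vertices, giving width 4; this decomposition certifies tw(G) ≤ 4. On the other hand G contains the 5-clique {a, c, d, e, f}. A clique must lie in a single bag of any decomposition, so no decomposition can have width below 4. The upper and lower bounds meet at 4, so that is the treewidth.

Treewidth 4.
Bags: B1 = {a, b, d, e, f}  B2 = {a, b, d, e, h}  B3 = {a, c, d, e, f}  B4 = {a, b, d, e, g}
Tree: B1–B2, B1–B3, B1–B4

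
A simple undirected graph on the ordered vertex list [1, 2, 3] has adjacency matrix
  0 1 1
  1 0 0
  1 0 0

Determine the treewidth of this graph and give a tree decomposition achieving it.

Treewidth 1.
One such decomposition:
Bags: B1 = {1, 3}  B2 = {1, 2}
Tree: B1–B2

The largest bag has 2 vertices, giving width 1; this decomposition certifies tw(G) ≤ 1. Since G has at least one edge (e.g. 1–3), it is not an edgeless graph, so tw(G) ≥ 1. Combining the bounds, tw(G) = 1.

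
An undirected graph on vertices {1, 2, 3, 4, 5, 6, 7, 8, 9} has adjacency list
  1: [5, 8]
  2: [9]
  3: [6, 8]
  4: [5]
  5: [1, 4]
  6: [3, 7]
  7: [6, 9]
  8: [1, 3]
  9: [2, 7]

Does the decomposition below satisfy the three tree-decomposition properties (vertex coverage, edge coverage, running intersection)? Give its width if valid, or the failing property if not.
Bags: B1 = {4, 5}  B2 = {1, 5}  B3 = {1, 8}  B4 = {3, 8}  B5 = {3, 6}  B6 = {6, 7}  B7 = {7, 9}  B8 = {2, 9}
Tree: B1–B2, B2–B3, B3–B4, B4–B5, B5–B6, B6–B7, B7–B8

Checking the three conditions: (i) the bags cover all of {1, 2, 3, 4, 5, 6, 7, 8, 9}; (ii) for each edge, some bag contains both endpoints; (iii) the bags containing any fixed vertex form a subtree. All hold, so the decomposition is valid with width 2 − 1 = 1.

Yes; width 1.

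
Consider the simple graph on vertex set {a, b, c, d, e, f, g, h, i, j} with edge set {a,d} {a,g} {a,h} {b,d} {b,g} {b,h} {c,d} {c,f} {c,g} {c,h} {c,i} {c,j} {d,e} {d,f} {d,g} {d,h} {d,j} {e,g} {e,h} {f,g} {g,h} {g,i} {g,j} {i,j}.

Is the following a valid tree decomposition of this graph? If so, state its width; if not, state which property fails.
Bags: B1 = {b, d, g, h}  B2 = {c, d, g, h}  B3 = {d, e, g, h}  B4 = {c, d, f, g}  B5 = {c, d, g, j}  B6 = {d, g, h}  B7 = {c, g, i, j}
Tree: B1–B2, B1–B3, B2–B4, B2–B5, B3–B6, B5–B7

No — vertex a appears in no bag.

A tree decomposition must satisfy three properties: every vertex lies in some bag; for every edge, both endpoints lie together in some bag; and for every vertex, the bags containing it form a connected subtree. Here vertex a appears in no bag, so the decomposition is invalid.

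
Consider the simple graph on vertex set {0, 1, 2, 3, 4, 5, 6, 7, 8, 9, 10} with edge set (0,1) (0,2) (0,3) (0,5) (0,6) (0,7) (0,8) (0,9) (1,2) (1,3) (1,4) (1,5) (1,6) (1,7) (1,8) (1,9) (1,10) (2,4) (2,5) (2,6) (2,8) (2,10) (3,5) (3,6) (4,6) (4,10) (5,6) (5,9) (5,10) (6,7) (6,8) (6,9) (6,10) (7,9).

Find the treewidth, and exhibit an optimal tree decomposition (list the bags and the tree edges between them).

The largest bag has 5 vertices, giving width 4; this decomposition certifies tw(G) ≤ 4. On the other hand G contains the 5-clique {0, 1, 2, 6, 8}. A clique must lie in a single bag of any decomposition, so no decomposition can have width below 4. Hence tw(G) = 4 exactly.

Treewidth 4.
One optimal decomposition is:
Bags: B1 = {1, 2, 5, 6, 10}  B2 = {0, 1, 2, 5, 6}  B3 = {1, 2, 4, 6, 10}  B4 = {0, 1, 3, 5, 6}  B5 = {0, 1, 5, 6, 9}  B6 = {0, 1, 6, 7, 9}  B7 = {0, 1, 2, 6, 8}
Tree: B1–B2, B1–B3, B2–B4, B2–B5, B5–B6, B2–B7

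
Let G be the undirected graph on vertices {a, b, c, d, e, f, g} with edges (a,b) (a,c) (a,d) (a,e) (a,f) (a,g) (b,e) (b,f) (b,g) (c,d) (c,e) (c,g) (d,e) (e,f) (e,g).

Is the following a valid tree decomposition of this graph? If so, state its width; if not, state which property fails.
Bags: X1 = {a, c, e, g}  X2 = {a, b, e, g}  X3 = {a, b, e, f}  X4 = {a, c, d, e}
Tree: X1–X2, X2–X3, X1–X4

Checking the three conditions: (i) the bags cover all of {a, b, c, d, e, f, g}; (ii) for each edge, some bag contains both endpoints; (iii) the bags containing any fixed vertex form a subtree. All hold, so the decomposition is valid with width 4 − 1 = 3.

Yes; width 3.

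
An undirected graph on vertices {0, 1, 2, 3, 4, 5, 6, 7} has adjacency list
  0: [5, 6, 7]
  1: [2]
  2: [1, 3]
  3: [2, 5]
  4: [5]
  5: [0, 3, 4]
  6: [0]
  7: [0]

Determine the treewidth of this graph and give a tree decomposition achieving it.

Treewidth 1.
One such decomposition:
Bags: B1 = {0, 5}  B2 = {4, 5}  B3 = {3, 5}  B4 = {2, 3}  B5 = {1, 2}  B6 = {0, 6}  B7 = {0, 7}
Tree: B1–B2, B2–B3, B3–B4, B4–B5, B1–B6, B1–B7

Each bag holds 2 vertices, so the decomposition has width 1, which upper-bounds the treewidth. Any graph with an edge has treewidth ≥ 1, and G has the edge 5–0. Combining the bounds, tw(G) = 1.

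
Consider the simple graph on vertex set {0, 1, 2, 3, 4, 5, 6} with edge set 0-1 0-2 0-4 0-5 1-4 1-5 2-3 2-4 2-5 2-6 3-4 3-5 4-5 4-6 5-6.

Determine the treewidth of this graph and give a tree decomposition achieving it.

Every bag has size at most 4, so the width is 4 − 1 = 3 and tw(G) ≤ 3. For the lower bound, the 4 vertices {0, 1, 4, 5} are pairwise adjacent, and any tree decomposition puts a clique entirely inside one bag — forcing width ≥ 3. Therefore the treewidth is 3.

Treewidth 3.
One optimal decomposition is:
Bags: B1 = {0, 2, 4, 5}  B2 = {2, 4, 5, 6}  B3 = {0, 1, 4, 5}  B4 = {2, 3, 4, 5}
Tree: B1–B2, B1–B3, B2–B4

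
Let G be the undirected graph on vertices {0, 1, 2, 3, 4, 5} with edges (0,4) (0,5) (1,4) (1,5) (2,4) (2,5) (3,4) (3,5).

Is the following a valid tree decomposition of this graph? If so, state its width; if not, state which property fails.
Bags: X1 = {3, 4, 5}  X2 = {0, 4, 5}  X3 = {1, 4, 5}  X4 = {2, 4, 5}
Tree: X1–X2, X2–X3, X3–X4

Yes; width 2.

Checking the three conditions: (i) the bags cover all of {0, 1, 2, 3, 4, 5}; (ii) for each edge, some bag contains both endpoints; (iii) the bags containing any fixed vertex form a subtree. All hold, so the decomposition is valid with width 3 − 1 = 2.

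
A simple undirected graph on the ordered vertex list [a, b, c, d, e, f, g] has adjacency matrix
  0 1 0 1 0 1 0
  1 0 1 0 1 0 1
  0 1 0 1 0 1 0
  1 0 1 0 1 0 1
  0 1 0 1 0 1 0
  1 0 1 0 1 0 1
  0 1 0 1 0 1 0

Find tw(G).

3

A width-3 tree decomposition is:
Bags: B1 = {b, d, e, f}  B2 = {a, b, d, f}  B3 = {b, d, f, g}  B4 = {b, c, d, f}
Tree: B1–B2, B2–B3, B3–B4
Every bag has size at most 4, so the width is 4 − 1 = 3 and tw(G) ≤ 3. For the lower bound: the 4 vertex sets {e,f}, {a,d}, {b}, {g} are disjoint, each induces a connected subgraph, and every pair is joined by at least one edge of G. Contracting each set to a single vertex therefore yields K_{4} as a minor, and since treewidth is minor-monotone, tw(G) ≥ tw(K_{4}) = 3. Combining the bounds, tw(G) = 3.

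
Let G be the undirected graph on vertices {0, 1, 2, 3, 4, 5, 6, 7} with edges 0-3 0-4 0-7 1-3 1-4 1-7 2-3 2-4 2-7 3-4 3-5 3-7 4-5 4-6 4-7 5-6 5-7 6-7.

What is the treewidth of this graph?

3

A width-3 tree decomposition is:
Bags: B1 = {1, 3, 4, 7}  B2 = {3, 4, 5, 7}  B3 = {2, 3, 4, 7}  B4 = {0, 3, 4, 7}  B5 = {4, 5, 6, 7}
Tree: B1–B2, B1–B3, B1–B4, B2–B5
Each bag holds 4 vertices, so the decomposition has width 3, which upper-bounds the treewidth. For the lower bound, the 4 vertices {0, 3, 4, 7} are pairwise adjacent, and any tree decomposition puts a clique entirely inside one bag — forcing width ≥ 3. Combining the bounds, tw(G) = 3.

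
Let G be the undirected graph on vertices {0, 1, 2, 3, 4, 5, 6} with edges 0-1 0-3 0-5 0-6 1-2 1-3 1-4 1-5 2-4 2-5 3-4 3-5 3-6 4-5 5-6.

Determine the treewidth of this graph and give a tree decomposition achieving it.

Treewidth 3.
Bags: B1 = {1, 3, 4, 5}  B2 = {1, 2, 4, 5}  B3 = {0, 1, 3, 5}  B4 = {0, 3, 5, 6}
Tree: B1–B2, B1–B3, B3–B4

The largest bag has 4 vertices, giving width 3; this decomposition certifies tw(G) ≤ 3. For the lower bound, the 4 vertices {1, 2, 4, 5} are pairwise adjacent, and any tree decomposition puts a clique entirely inside one bag — forcing width ≥ 3. Hence tw(G) = 3 exactly.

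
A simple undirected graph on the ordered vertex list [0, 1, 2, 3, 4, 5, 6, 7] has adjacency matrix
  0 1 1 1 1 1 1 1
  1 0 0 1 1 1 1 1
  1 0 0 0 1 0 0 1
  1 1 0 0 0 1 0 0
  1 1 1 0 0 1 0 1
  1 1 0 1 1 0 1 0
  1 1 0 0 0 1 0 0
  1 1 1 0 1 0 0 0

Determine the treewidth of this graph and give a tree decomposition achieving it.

Treewidth 3.
Bags: B1 = {0, 1, 4, 5}  B2 = {0, 1, 4, 7}  B3 = {0, 2, 4, 7}  B4 = {0, 1, 5, 6}  B5 = {0, 1, 3, 5}
Tree: B1–B2, B2–B3, B1–B4, B1–B5

The largest bag has 4 vertices, giving width 3; this decomposition certifies tw(G) ≤ 3. On the other hand G contains the 4-clique {0, 1, 3, 5}. A clique must lie in a single bag of any decomposition, so no decomposition can have width below 3. Combining the bounds, tw(G) = 3.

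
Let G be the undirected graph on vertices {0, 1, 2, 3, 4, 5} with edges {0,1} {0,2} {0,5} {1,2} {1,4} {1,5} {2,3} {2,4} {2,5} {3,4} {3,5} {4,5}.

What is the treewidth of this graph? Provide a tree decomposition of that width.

Treewidth 3.
Bags: B1 = {1, 2, 4, 5}  B2 = {0, 1, 2, 5}  B3 = {2, 3, 4, 5}
Tree: B1–B2, B1–B3

Each bag holds 4 vertices, so the decomposition has width 3, which upper-bounds the treewidth. For the lower bound, the 4 vertices {0, 1, 2, 5} are pairwise adjacent, and any tree decomposition puts a clique entirely inside one bag — forcing width ≥ 3. Therefore the treewidth is 3.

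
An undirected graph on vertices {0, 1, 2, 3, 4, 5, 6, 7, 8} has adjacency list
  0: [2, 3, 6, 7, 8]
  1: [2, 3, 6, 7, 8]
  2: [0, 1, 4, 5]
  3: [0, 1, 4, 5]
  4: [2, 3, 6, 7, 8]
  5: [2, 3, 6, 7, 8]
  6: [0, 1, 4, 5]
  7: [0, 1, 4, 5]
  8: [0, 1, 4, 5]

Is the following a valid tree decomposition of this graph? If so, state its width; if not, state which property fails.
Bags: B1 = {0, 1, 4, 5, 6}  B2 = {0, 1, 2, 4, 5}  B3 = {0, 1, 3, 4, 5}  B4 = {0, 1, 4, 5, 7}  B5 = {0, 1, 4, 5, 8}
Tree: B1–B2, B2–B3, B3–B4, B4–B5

Vertex coverage: the bags together contain {0, 1, 2, 3, 4, 5, 6, 7, 8}, the full vertex set. Edge coverage: each edge of G has both endpoints in at least one bag. Running intersection: for every vertex, the bags containing it form a connected subtree. All three properties hold, so this is a valid tree decomposition of width max|bag| − 1 = 4, and hence tw(G) ≤ 4.

Yes; width 4.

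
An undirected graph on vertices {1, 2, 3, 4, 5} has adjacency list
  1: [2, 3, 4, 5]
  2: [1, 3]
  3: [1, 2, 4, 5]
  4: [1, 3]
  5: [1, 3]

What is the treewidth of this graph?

2

A width-2 tree decomposition is:
Bags: B1 = {1, 2, 3}  B2 = {1, 3, 4}  B3 = {1, 3, 5}
Tree: B1–B2, B1–B3
Each bag holds 3 vertices, so the decomposition has width 2, which upper-bounds the treewidth. For the lower bound, the 3 vertices {1, 2, 3} are pairwise adjacent, and any tree decomposition puts a clique entirely inside one bag — forcing width ≥ 2. Therefore the treewidth is 2.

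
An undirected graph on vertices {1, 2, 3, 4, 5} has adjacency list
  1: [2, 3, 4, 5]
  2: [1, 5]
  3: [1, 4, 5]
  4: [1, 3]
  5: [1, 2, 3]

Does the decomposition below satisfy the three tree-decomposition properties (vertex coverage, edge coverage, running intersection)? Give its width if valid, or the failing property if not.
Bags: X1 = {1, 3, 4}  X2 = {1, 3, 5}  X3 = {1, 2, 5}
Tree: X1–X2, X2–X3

Yes; width 2.

Every vertex of G appears in some bag (union = {1, 2, 3, 4, 5}); every edge is covered by a bag; and for each vertex v the set of bags containing v is connected in the bag tree. The decomposition is therefore valid. The largest bag has 3 vertices, so the width is 2.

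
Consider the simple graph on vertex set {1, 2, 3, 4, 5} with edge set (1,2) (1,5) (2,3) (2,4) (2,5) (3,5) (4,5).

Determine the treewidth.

2

A width-2 tree decomposition is:
Bags: B1 = {2, 3, 5}  B2 = {1, 2, 5}  B3 = {2, 4, 5}
Tree: B1–B2, B1–B3
Each bag holds 3 vertices, so the decomposition has width 2, which upper-bounds the treewidth. Conversely, {1, 2, 5} is a clique of size 3, and the vertices of any clique must share a bag in every tree decomposition; so some bag has ≥ 3 vertices and tw(G) ≥ 2. The upper and lower bounds meet at 2, so that is the treewidth.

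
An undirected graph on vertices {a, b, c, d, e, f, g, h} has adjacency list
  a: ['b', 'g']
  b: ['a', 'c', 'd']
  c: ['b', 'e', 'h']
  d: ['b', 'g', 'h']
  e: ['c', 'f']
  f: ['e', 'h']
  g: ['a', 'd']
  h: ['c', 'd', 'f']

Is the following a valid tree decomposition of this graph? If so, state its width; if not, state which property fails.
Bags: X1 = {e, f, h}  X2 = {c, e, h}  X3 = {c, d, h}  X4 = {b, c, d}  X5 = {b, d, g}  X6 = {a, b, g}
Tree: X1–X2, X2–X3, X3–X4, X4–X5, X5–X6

Vertex coverage: the bags together contain {a, b, c, d, e, f, g, h}, the full vertex set. Edge coverage: each edge of G has both endpoints in at least one bag. Running intersection: for every vertex, the bags containing it form a connected subtree. All three properties hold, so this is a valid tree decomposition of width max|bag| − 1 = 2, and hence tw(G) ≤ 2.

Yes; width 2.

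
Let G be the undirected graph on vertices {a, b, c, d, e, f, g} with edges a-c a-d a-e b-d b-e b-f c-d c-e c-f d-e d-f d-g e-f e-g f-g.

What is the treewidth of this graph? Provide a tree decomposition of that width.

Treewidth 3.
One optimal decomposition is:
Bags: B1 = {d, e, f, g}  B2 = {c, d, e, f}  B3 = {b, d, e, f}  B4 = {a, c, d, e}
Tree: B1–B2, B1–B3, B2–B4

Every bag has size at most 4, so the width is 4 − 1 = 3 and tw(G) ≤ 3. Conversely, {a, c, d, e} is a clique of size 4, and the vertices of any clique must share a bag in every tree decomposition; so some bag has ≥ 4 vertices and tw(G) ≥ 3. Therefore the treewidth is 3.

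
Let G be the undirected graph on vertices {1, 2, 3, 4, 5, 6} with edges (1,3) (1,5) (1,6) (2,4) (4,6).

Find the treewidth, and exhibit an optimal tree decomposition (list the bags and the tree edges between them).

Treewidth 1.
Bags: B1 = {1, 6}  B2 = {1, 5}  B3 = {4, 6}  B4 = {2, 4}  B5 = {1, 3}
Tree: B1–B2, B1–B3, B3–B4, B2–B5

The largest bag has 2 vertices, giving width 1; this decomposition certifies tw(G) ≤ 1. G has an edge, so its treewidth is at least 1. The upper and lower bounds meet at 1, so that is the treewidth.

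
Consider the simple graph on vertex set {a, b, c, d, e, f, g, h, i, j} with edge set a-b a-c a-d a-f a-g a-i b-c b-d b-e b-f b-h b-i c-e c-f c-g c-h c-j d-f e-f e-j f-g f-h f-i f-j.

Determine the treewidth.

3

A width-3 tree decomposition is:
Bags: B1 = {a, b, c, f}  B2 = {b, c, e, f}  B3 = {b, c, f, h}  B4 = {c, e, f, j}  B5 = {a, b, f, i}  B6 = {a, c, f, g}  B7 = {a, b, d, f}
Tree: B1–B2, B2–B3, B2–B4, B1–B5, B1–B6, B5–B7
The largest bag has 4 vertices, giving width 3; this decomposition certifies tw(G) ≤ 3. Conversely, {a, c, f, g} is a clique of size 4, and the vertices of any clique must share a bag in every tree decomposition; so some bag has ≥ 4 vertices and tw(G) ≥ 3. The upper and lower bounds meet at 3, so that is the treewidth.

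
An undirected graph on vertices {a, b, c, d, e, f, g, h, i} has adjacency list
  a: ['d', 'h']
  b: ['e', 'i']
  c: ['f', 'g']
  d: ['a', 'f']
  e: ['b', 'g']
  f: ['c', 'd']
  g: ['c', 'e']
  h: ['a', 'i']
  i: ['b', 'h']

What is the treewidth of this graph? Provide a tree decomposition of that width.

The largest bag has 3 vertices, giving width 2; this decomposition certifies tw(G) ≤ 2. Since d–a–h–i–b–e–g–c–f–d is a cycle in G, G is not acyclic. Forests are exactly the graphs of treewidth ≤ 1, so tw(G) ≥ 2. Combining the bounds, tw(G) = 2.

Treewidth 2.
One such decomposition:
Bags: B1 = {a, d, h}  B2 = {d, h, i}  B3 = {b, d, i}  B4 = {b, d, e}  B5 = {d, e, g}  B6 = {c, d, g}  B7 = {c, d, f}
Tree: B1–B2, B2–B3, B3–B4, B4–B5, B5–B6, B6–B7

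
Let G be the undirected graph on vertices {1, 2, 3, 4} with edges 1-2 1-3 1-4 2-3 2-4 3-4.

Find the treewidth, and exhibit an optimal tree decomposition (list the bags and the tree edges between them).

With just one bag of size 4, the width is 4 − 1 = 3, so tw(G) ≤ 3. For the lower bound, the 4 vertices {1, 2, 3, 4} are pairwise adjacent, and any tree decomposition puts a clique entirely inside one bag — forcing width ≥ 3. Hence tw(G) = 3 exactly.

Treewidth 3.
Bags: B1 = {1, 2, 3, 4}
Tree: (single bag)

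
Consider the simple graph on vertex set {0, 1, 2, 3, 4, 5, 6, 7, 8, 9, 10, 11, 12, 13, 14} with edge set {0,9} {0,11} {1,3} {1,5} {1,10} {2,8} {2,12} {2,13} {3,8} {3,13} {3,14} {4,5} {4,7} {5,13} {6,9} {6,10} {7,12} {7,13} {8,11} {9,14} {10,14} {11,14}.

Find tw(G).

A width-3 tree decomposition is:
Bags: B1 = {0, 6, 9, 10}  B2 = {0, 9, 10, 14}  B3 = {0, 10, 11, 14}  B4 = {1, 10, 11, 14}  B5 = {1, 3, 11, 14}  B6 = {1, 3, 8, 11}  B7 = {1, 3, 5, 8}  B8 = {3, 5, 8, 13}  B9 = {2, 5, 8, 13}  B10 = {2, 4, 5, 13}  B11 = {2, 4, 7, 13}  B12 = {2, 4, 7, 12}
Tree: B1–B2, B2–B3, B3–B4, B4–B5, B5–B6, B6–B7, B7–B8, B8–B9, B9–B10, B10–B11, B11–B12
Every bag has size at most 4, so the width is 4 − 1 = 3 and tw(G) ≤ 3. For the lower bound: the 4 vertex sets {0,6,9}, {10}, {14}, {1,3,8,11} are disjoint, each induces a connected subgraph, and every pair is joined by at least one edge of G. Contracting each set to a single vertex therefore yields K_{4} as a minor, and since treewidth is minor-monotone, tw(G) ≥ tw(K_{4}) = 3. Combining the bounds, tw(G) = 3.

3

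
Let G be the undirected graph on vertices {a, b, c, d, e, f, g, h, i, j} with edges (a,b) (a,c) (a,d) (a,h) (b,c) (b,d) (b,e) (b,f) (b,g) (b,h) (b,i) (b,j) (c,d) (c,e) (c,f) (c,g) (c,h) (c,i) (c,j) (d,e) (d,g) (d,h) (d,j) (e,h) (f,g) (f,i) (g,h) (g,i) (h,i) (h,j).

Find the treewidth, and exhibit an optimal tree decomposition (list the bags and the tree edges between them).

Treewidth 4.
One optimal decomposition is:
Bags: B1 = {b, c, d, e, h}  B2 = {b, c, d, g, h}  B3 = {b, c, g, h, i}  B4 = {a, b, c, d, h}  B5 = {b, c, f, g, i}  B6 = {b, c, d, h, j}
Tree: B1–B2, B2–B3, B1–B4, B3–B5, B2–B6

The largest bag has 5 vertices, giving width 4; this decomposition certifies tw(G) ≤ 4. Conversely, {b, c, d, g, h} is a clique of size 5, and the vertices of any clique must share a bag in every tree decomposition; so some bag has ≥ 5 vertices and tw(G) ≥ 4. Hence tw(G) = 4 exactly.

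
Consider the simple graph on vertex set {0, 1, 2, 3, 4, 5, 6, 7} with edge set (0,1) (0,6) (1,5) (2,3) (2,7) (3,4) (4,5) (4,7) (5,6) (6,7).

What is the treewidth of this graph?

2

A width-2 tree decomposition is:
Bags: B1 = {2, 3, 4}  B2 = {2, 4, 7}  B3 = {4, 5, 7}  B4 = {5, 6, 7}  B5 = {1, 5, 6}  B6 = {0, 1, 6}
Tree: B1–B2, B2–B3, B3–B4, B4–B5, B5–B6
Every bag has size at most 3, so the width is 3 − 1 = 2 and tw(G) ≤ 2. Since 3–2–7–4–3 is a cycle in G, G is not acyclic. Forests are exactly the graphs of treewidth ≤ 1, so tw(G) ≥ 2. Therefore the treewidth is 2.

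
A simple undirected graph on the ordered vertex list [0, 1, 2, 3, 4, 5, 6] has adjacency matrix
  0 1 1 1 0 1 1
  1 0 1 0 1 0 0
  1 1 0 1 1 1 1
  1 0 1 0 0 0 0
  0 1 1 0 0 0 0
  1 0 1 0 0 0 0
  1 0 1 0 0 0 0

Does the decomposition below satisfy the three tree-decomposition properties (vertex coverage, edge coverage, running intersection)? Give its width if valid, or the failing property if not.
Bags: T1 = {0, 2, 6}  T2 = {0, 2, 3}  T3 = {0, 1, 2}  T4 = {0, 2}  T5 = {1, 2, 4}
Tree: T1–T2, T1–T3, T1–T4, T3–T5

A tree decomposition must satisfy three properties: every vertex lies in some bag; for every edge, both endpoints lie together in some bag; and for every vertex, the bags containing it form a connected subtree. Here vertex 5 appears in no bag, so the decomposition is invalid.

No — vertex 5 appears in no bag.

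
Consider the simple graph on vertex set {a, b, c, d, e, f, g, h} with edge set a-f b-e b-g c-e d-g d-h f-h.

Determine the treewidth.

1

A width-1 tree decomposition is:
Bags: B1 = {a, f}  B2 = {f, h}  B3 = {d, h}  B4 = {d, g}  B5 = {b, g}  B6 = {b, e}  B7 = {c, e}
Tree: B1–B2, B2–B3, B3–B4, B4–B5, B5–B6, B6–B7
The largest bag has 2 vertices, giving width 1; this decomposition certifies tw(G) ≤ 1. Any graph with an edge has treewidth ≥ 1, and G has the edge a–f. The upper and lower bounds meet at 1, so that is the treewidth.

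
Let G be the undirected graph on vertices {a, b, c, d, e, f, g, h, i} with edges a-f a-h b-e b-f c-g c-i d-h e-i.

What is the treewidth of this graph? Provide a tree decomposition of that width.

Treewidth 1.
One such decomposition:
Bags: B1 = {c, g}  B2 = {c, i}  B3 = {e, i}  B4 = {b, e}  B5 = {b, f}  B6 = {a, f}  B7 = {a, h}  B8 = {d, h}
Tree: B1–B2, B2–B3, B3–B4, B4–B5, B5–B6, B6–B7, B7–B8

The largest bag has 2 vertices, giving width 1; this decomposition certifies tw(G) ≤ 1. Since G has at least one edge (e.g. g–c), it is not an edgeless graph, so tw(G) ≥ 1. Combining the bounds, tw(G) = 1.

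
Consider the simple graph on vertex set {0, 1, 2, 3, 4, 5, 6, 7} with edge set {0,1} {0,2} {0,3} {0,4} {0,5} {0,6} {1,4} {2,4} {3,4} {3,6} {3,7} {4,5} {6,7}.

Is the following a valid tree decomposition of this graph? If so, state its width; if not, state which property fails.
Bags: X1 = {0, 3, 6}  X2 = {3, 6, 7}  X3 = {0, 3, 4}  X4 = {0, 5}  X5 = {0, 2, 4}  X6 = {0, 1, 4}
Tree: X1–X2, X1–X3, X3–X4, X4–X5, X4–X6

No — edge (4,5) lies in no bag.

A tree decomposition must satisfy three properties: every vertex lies in some bag; for every edge, both endpoints lie together in some bag; and for every vertex, the bags containing it form a connected subtree. Here edge (4,5) lies in no bag, so the decomposition is invalid.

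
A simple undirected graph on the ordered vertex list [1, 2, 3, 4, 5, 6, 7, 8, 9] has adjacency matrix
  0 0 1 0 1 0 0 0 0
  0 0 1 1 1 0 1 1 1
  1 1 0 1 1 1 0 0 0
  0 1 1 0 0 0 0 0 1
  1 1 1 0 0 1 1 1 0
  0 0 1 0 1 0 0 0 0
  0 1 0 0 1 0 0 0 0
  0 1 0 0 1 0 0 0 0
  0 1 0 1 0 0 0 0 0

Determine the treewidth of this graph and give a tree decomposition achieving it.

The largest bag has 3 vertices, giving width 2; this decomposition certifies tw(G) ≤ 2. On the other hand G contains the 3-clique {1, 3, 5}. A clique must lie in a single bag of any decomposition, so no decomposition can have width below 2. The upper and lower bounds meet at 2, so that is the treewidth.

Treewidth 2.
Bags: B1 = {3, 5, 6}  B2 = {2, 3, 5}  B3 = {2, 3, 4}  B4 = {2, 4, 9}  B5 = {2, 5, 8}  B6 = {1, 3, 5}  B7 = {2, 5, 7}
Tree: B1–B2, B2–B3, B3–B4, B2–B5, B1–B6, B2–B7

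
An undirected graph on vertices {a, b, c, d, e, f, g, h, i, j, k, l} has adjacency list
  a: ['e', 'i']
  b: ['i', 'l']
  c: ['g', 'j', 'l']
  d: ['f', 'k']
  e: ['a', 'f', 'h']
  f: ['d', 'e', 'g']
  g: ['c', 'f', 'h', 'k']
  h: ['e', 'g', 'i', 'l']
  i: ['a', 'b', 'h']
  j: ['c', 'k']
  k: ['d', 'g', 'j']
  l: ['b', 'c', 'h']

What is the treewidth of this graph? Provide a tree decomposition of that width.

Treewidth 3.
One such decomposition:
Bags: B1 = {a, b, e, i}  B2 = {b, e, h, i}  B3 = {b, e, h, l}  B4 = {e, f, h, l}  B5 = {f, g, h, l}  B6 = {c, f, g, l}  B7 = {c, d, f, g}  B8 = {c, d, g, k}  B9 = {c, d, j, k}
Tree: B1–B2, B2–B3, B3–B4, B4–B5, B5–B6, B6–B7, B7–B8, B8–B9

Each bag holds 4 vertices, so the decomposition has width 3, which upper-bounds the treewidth. For the lower bound: the 4 vertex sets {a,b,i}, {e}, {h}, {c,f,g,l} are disjoint, each induces a connected subgraph, and every pair is joined by at least one edge of G. Contracting each set to a single vertex therefore yields K_{4} as a minor, and since treewidth is minor-monotone, tw(G) ≥ tw(K_{4}) = 3. Combining the bounds, tw(G) = 3.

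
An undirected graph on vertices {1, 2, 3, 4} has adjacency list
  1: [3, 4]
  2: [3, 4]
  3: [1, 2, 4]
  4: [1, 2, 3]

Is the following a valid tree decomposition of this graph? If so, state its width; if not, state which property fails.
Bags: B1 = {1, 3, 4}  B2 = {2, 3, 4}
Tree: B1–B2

Yes; width 2.

Vertex coverage: the bags together contain {1, 2, 3, 4}, the full vertex set. Edge coverage: each edge of G has both endpoints in at least one bag. Running intersection: for every vertex, the bags containing it form a connected subtree. All three properties hold, so this is a valid tree decomposition of width max|bag| − 1 = 2, and hence tw(G) ≤ 2.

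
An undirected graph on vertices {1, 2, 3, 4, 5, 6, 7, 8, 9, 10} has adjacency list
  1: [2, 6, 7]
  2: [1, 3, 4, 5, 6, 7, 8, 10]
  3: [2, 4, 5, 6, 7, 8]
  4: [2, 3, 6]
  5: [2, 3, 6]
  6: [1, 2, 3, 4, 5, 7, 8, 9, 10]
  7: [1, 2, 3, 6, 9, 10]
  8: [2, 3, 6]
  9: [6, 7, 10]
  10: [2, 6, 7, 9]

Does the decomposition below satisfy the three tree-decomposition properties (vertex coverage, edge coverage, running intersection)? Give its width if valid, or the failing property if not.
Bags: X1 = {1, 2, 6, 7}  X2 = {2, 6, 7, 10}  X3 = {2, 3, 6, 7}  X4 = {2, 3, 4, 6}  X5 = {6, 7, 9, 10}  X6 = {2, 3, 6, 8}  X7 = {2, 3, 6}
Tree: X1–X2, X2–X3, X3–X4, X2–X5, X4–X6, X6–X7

No — vertex 5 appears in no bag.

A tree decomposition must satisfy three properties: every vertex lies in some bag; for every edge, both endpoints lie together in some bag; and for every vertex, the bags containing it form a connected subtree. Here vertex 5 appears in no bag, so the decomposition is invalid.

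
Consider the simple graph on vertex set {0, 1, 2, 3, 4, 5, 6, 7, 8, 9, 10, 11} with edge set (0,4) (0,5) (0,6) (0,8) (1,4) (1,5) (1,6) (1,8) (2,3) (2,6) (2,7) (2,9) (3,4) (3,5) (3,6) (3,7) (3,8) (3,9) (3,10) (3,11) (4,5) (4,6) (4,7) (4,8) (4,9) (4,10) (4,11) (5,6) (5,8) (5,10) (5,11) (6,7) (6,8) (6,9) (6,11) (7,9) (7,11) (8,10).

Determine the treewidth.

4

A width-4 tree decomposition is:
Bags: B1 = {1, 4, 5, 6, 8}  B2 = {3, 4, 5, 6, 8}  B3 = {3, 4, 5, 6, 11}  B4 = {3, 4, 6, 7, 11}  B5 = {3, 4, 6, 7, 9}  B6 = {0, 4, 5, 6, 8}  B7 = {3, 4, 5, 8, 10}  B8 = {2, 3, 6, 7, 9}
Tree: B1–B2, B2–B3, B3–B4, B4–B5, B2–B6, B2–B7, B5–B8
Each bag holds 5 vertices, so the decomposition has width 4, which upper-bounds the treewidth. Conversely, {2, 3, 6, 7, 9} is a clique of size 5, and the vertices of any clique must share a bag in every tree decomposition; so some bag has ≥ 5 vertices and tw(G) ≥ 4. The upper and lower bounds meet at 4, so that is the treewidth.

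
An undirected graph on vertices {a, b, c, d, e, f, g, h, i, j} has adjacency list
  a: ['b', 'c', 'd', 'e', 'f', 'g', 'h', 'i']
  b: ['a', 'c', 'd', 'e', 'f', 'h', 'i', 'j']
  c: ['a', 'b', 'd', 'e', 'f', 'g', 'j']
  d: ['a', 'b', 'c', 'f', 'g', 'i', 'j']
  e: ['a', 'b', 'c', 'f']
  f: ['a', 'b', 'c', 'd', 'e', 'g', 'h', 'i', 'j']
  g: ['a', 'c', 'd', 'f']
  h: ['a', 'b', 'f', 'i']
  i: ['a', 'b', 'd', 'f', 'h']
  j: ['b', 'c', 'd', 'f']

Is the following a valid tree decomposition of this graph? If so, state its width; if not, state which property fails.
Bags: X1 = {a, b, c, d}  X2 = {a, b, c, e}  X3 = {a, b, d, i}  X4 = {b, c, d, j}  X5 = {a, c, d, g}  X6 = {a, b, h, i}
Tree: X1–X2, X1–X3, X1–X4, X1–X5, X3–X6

A tree decomposition must satisfy three properties: every vertex lies in some bag; for every edge, both endpoints lie together in some bag; and for every vertex, the bags containing it form a connected subtree. Here vertex f appears in no bag, so the decomposition is invalid.

No — vertex f appears in no bag.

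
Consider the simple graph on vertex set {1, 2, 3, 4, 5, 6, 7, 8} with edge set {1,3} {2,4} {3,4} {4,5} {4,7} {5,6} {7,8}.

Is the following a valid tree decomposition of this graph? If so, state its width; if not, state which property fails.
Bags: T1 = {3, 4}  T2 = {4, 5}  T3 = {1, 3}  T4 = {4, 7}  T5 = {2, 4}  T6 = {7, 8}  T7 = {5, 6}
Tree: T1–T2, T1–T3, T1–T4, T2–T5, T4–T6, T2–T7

Checking the three conditions: (i) the bags cover all of {1, 2, 3, 4, 5, 6, 7, 8}; (ii) for each edge, some bag contains both endpoints; (iii) the bags containing any fixed vertex form a subtree. All hold, so the decomposition is valid with width 2 − 1 = 1.

Yes; width 1.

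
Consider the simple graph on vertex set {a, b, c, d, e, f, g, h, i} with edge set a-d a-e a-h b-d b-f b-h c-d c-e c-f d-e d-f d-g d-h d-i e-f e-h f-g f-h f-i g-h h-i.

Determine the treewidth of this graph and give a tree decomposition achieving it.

Treewidth 3.
One such decomposition:
Bags: B1 = {a, d, e, h}  B2 = {d, e, f, h}  B3 = {d, f, g, h}  B4 = {b, d, f, h}  B5 = {c, d, e, f}  B6 = {d, f, h, i}
Tree: B1–B2, B2–B3, B3–B4, B2–B5, B3–B6

The largest bag has 4 vertices, giving width 3; this decomposition certifies tw(G) ≤ 3. For the lower bound, the 4 vertices {a, d, e, h} are pairwise adjacent, and any tree decomposition puts a clique entirely inside one bag — forcing width ≥ 3. Therefore the treewidth is 3.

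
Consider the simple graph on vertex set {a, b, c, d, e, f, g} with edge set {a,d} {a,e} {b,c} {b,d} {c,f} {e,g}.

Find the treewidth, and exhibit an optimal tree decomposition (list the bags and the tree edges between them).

Treewidth 1.
Bags: B1 = {e, g}  B2 = {a, e}  B3 = {a, d}  B4 = {b, d}  B5 = {b, c}  B6 = {c, f}
Tree: B1–B2, B2–B3, B3–B4, B4–B5, B5–B6

The largest bag has 2 vertices, giving width 1; this decomposition certifies tw(G) ≤ 1. G has an edge, so its treewidth is at least 1. Hence tw(G) = 1 exactly.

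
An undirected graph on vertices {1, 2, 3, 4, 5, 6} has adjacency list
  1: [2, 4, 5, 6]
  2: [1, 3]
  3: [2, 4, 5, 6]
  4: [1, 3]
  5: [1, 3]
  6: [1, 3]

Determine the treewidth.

A width-2 tree decomposition is:
Bags: B1 = {1, 2, 3}  B2 = {1, 3, 5}  B3 = {1, 3, 6}  B4 = {1, 3, 4}
Tree: B1–B2, B2–B3, B3–B4
Every bag has size at most 3, so the width is 3 − 1 = 2 and tw(G) ≤ 2. Since 2–3–5–1–2 is a cycle in G, G is not acyclic. Forests are exactly the graphs of treewidth ≤ 1, so tw(G) ≥ 2. Hence tw(G) = 2 exactly.

2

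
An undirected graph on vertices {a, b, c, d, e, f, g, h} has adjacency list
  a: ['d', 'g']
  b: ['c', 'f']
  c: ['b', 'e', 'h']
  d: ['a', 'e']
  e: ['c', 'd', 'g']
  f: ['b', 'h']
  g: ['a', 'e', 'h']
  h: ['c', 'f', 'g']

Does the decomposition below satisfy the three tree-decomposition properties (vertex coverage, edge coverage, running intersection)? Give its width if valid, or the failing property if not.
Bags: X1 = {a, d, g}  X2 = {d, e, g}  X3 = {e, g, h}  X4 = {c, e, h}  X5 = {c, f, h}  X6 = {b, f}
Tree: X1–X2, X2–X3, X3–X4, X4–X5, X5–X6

A tree decomposition must satisfy three properties: every vertex lies in some bag; for every edge, both endpoints lie together in some bag; and for every vertex, the bags containing it form a connected subtree. Here edge (c,b) lies in no bag, so the decomposition is invalid.

No — edge (c,b) lies in no bag.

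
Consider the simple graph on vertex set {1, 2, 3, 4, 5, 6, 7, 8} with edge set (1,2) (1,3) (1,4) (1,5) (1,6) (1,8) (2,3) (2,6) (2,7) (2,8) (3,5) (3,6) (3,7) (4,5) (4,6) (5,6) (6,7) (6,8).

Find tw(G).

3

A width-3 tree decomposition is:
Bags: B1 = {1, 3, 5, 6}  B2 = {1, 2, 3, 6}  B3 = {1, 2, 6, 8}  B4 = {2, 3, 6, 7}  B5 = {1, 4, 5, 6}
Tree: B1–B2, B2–B3, B2–B4, B1–B5
Each bag holds 4 vertices, so the decomposition has width 3, which upper-bounds the treewidth. On the other hand G contains the 4-clique {1, 2, 6, 8}. A clique must lie in a single bag of any decomposition, so no decomposition can have width below 3. Combining the bounds, tw(G) = 3.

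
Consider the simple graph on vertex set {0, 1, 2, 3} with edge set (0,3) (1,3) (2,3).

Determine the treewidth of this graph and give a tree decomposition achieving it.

Treewidth 1.
One such decomposition:
Bags: B1 = {2, 3}  B2 = {1, 3}  B3 = {0, 3}
Tree: B1–B2, B1–B3

Every bag has size at most 2, so the width is 2 − 1 = 1 and tw(G) ≤ 1. Since G has at least one edge (e.g. 2–3), it is not an edgeless graph, so tw(G) ≥ 1. Hence tw(G) = 1 exactly.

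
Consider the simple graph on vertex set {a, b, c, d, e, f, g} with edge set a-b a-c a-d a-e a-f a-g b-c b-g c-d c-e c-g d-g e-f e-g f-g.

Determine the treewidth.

A width-3 tree decomposition is:
Bags: B1 = {a, c, e, g}  B2 = {a, b, c, g}  B3 = {a, e, f, g}  B4 = {a, c, d, g}
Tree: B1–B2, B1–B3, B2–B4
The largest bag has 4 vertices, giving width 3; this decomposition certifies tw(G) ≤ 3. On the other hand G contains the 4-clique {a, c, d, g}. A clique must lie in a single bag of any decomposition, so no decomposition can have width below 3. Therefore the treewidth is 3.

3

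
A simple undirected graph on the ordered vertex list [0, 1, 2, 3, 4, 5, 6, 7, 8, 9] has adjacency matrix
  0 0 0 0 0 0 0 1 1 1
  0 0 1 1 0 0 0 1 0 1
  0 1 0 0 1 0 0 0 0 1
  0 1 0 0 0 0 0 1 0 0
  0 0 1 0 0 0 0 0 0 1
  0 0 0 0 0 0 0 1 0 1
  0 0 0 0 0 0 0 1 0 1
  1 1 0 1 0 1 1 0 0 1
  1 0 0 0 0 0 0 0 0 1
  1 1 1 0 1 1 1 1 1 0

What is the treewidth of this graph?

2

A width-2 tree decomposition is:
Bags: B1 = {0, 7, 9}  B2 = {1, 7, 9}  B3 = {5, 7, 9}  B4 = {1, 3, 7}  B5 = {1, 2, 9}  B6 = {2, 4, 9}  B7 = {6, 7, 9}  B8 = {0, 8, 9}
Tree: B1–B2, B1–B3, B2–B4, B2–B5, B5–B6, B1–B7, B1–B8
Every bag has size at most 3, so the width is 3 − 1 = 2 and tw(G) ≤ 2. For the lower bound, the 3 vertices {0, 8, 9} are pairwise adjacent, and any tree decomposition puts a clique entirely inside one bag — forcing width ≥ 2. Combining the bounds, tw(G) = 2.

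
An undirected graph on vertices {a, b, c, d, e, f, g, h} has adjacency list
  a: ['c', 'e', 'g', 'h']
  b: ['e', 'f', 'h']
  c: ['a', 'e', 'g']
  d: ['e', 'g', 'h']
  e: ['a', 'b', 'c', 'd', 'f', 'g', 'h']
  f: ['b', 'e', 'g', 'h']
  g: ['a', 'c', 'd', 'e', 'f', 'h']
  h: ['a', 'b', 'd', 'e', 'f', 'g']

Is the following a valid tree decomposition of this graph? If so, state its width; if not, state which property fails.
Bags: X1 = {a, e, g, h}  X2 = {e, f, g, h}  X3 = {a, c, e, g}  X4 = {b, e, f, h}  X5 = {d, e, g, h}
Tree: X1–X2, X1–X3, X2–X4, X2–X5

Yes; width 3.

Every vertex of G appears in some bag (union = {a, b, c, d, e, f, g, h}); every edge is covered by a bag; and for each vertex v the set of bags containing v is connected in the bag tree. The decomposition is therefore valid. The largest bag has 4 vertices, so the width is 3.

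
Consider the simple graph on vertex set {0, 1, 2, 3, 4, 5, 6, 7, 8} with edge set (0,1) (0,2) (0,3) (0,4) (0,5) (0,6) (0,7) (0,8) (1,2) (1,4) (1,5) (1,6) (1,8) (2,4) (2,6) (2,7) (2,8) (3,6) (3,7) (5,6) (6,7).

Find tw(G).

3

A width-3 tree decomposition is:
Bags: B1 = {0, 3, 6, 7}  B2 = {0, 2, 6, 7}  B3 = {0, 1, 2, 6}  B4 = {0, 1, 5, 6}  B5 = {0, 1, 2, 4}  B6 = {0, 1, 2, 8}
Tree: B1–B2, B2–B3, B3–B4, B3–B5, B3–B6
Every bag has size at most 4, so the width is 4 − 1 = 3 and tw(G) ≤ 3. Conversely, {0, 1, 2, 8} is a clique of size 4, and the vertices of any clique must share a bag in every tree decomposition; so some bag has ≥ 4 vertices and tw(G) ≥ 3. The upper and lower bounds meet at 3, so that is the treewidth.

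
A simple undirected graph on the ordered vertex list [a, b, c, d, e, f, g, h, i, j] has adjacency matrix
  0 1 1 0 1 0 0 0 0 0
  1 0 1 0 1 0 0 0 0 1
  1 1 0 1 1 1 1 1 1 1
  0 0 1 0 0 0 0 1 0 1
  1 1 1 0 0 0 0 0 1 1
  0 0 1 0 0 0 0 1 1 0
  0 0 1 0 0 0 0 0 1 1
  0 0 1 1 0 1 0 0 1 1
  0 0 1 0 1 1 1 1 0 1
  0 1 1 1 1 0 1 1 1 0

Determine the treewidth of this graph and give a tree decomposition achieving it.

Treewidth 3.
One optimal decomposition is:
Bags: B1 = {c, e, i, j}  B2 = {c, h, i, j}  B3 = {c, f, h, i}  B4 = {b, c, e, j}  B5 = {a, b, c, e}  B6 = {c, d, h, j}  B7 = {c, g, i, j}
Tree: B1–B2, B2–B3, B1–B4, B4–B5, B2–B6, B1–B7

The largest bag has 4 vertices, giving width 3; this decomposition certifies tw(G) ≤ 3. For the lower bound, the 4 vertices {a, b, c, e} are pairwise adjacent, and any tree decomposition puts a clique entirely inside one bag — forcing width ≥ 3. The upper and lower bounds meet at 3, so that is the treewidth.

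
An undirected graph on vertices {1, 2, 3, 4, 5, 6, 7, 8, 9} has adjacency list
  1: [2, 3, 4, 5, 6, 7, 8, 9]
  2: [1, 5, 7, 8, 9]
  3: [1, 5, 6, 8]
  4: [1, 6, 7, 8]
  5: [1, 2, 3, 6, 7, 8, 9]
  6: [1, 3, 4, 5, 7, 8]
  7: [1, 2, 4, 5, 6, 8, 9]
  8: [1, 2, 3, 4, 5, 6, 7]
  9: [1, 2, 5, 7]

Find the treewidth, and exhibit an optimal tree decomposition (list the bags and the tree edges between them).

Treewidth 4.
One optimal decomposition is:
Bags: B1 = {1, 4, 6, 7, 8}  B2 = {1, 5, 6, 7, 8}  B3 = {1, 2, 5, 7, 8}  B4 = {1, 2, 5, 7, 9}  B5 = {1, 3, 5, 6, 8}
Tree: B1–B2, B2–B3, B3–B4, B2–B5

Each bag holds 5 vertices, so the decomposition has width 4, which upper-bounds the treewidth. On the other hand G contains the 5-clique {1, 4, 6, 7, 8}. A clique must lie in a single bag of any decomposition, so no decomposition can have width below 4. Combining the bounds, tw(G) = 4.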